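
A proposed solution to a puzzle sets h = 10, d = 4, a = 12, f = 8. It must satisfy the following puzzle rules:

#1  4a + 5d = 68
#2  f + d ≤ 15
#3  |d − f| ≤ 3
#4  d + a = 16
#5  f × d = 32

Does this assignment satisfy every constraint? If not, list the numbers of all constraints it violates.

No — constraint 3 is not satisfied.

#1 4a + 5d = 4(12) + 5(4) = 68  OK
#2 f + d = 8 + 4 = 12; 12 ≤ 15  OK
#3 |4 − 8| = 4; 4 > 3, exceeds bound 3  FAIL
#4 d + a = 4 + 12 = 16  OK
#5 f × d = 8 × 4 = 32  OK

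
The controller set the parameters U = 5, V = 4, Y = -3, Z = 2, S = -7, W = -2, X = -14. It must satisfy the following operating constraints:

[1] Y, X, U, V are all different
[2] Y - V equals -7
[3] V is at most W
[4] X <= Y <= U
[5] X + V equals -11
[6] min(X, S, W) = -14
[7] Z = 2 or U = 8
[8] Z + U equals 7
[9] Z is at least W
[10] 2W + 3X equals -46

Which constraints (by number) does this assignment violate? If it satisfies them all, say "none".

[1] values -3, -14, 5, 4 are pairwise distinct  holds
[2] Y - V = -3 - 4 = -7  holds
[3] V = 4, W = -2; 4 > -2 (want ≤)  fails
[4] values -14 <= -3 <= 5  holds
[5] X + V = -14 + 4 = -10, not -11  fails
[6] min(-14, -7, -2) = -14  holds
[7] Z = 2 = 2 (first disjunct)  holds
[8] Z + U = 2 + 5 = 7  holds
[9] Z = 2, W = -2; 2 ≥ -2  holds
[10] 2W + 3X = 2(-2) + 3(-14) = -46  holds

Violated: 3, 5.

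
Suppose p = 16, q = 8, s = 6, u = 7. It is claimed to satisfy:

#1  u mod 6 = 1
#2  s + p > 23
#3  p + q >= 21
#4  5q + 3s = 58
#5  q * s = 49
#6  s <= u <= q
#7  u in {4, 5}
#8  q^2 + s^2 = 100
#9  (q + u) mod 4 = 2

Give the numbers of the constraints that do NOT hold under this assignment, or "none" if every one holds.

Constraints 2, 5, 7, 9 are violated.

#1 7 mod 6 = 1  true
#2 s + p = 6 + 16 = 22; 22 ≤ 23, bound 23 not met  false
#3 p + q = 16 + 8 = 24; 24 ≥ 21  true
#4 5q + 3s = 5(8) + 3(6) = 58  true
#5 q * s = 8 * 6 = 48, not 49  false
#6 values 6 <= 7 <= 8  true
#7 u = 7 is not in {4, 5}  false
#8 q^2 + s^2 = 8^2 + 6^2 = 64 + 36 = 100  true
#9 q + u = 15; 15 mod 4 = 3, not 2  false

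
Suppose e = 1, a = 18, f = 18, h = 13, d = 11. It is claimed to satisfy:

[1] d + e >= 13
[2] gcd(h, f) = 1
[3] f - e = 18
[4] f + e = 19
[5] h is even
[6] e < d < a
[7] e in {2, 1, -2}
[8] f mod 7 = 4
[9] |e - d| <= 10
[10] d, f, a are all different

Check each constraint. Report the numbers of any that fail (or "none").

Violated: 1, 3, 5, 10.

[1] d + e = 11 + 1 = 12; 12 < 13, bound 13 not met  FAIL
[2] gcd(13, 18) = 1  OK
[3] f - e = 18 - 1 = 17, not 18  FAIL
[4] f + e = 18 + 1 = 19  OK
[5] h = 13 is odd  FAIL
[6] values 1 < 11 < 18  OK
[7] e = 1 is in {2, 1, -2}  OK
[8] 18 mod 7 = 4  OK
[9] |1 - 11| = 10; 10 ≤ 10  OK
[10] f = a = 18, not all different  FAIL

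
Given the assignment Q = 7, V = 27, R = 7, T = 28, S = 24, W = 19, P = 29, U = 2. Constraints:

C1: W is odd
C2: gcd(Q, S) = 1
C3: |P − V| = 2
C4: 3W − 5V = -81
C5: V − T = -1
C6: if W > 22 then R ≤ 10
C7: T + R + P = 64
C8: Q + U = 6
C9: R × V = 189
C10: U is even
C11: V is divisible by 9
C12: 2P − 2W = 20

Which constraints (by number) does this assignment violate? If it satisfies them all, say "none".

Constraints 4, 8 are violated.

C1: W = 19 is odd — holds.
C2: gcd(7, 24) = 1 — holds.
C3: |29 − 27| = 2 — holds.
C4: 3W − 5V = 3(19) − 5(27) = -78, not -81 — does not hold.
C5: V − T = 27 − 28 = -1 — holds.
C6: W = 19, not > 22; antecedent false, conditional vacuously true — holds.
C7: T + R + P = 28 + 7 + 29 = 64 — holds.
C8: Q + U = 7 + 2 = 9, not 6 — does not hold.
C9: R × V = 7 × 27 = 189 — holds.
C10: U = 2 is even — holds.
C11: 27 / 9 = 3, so 9 divides 27 — holds.
C12: 2P − 2W = 2(29) − 2(19) = 20 — holds.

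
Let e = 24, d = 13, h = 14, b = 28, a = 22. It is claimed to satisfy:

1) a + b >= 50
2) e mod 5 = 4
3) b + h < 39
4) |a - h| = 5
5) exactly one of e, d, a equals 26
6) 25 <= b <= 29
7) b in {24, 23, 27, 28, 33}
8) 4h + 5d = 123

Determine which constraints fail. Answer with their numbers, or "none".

1) a + b = 22 + 28 = 50; 50 ≥ 50  yes
2) 24 mod 5 = 4  yes
3) b + h = 28 + 14 = 42; 42 ≥ 39, bound 39 not met  no
4) |22 - 14| = 8, not 5  no
5) e=24, d=13, a=22; 0 of them equal 26, not exactly one  no
6) b = 28 lies in [25, 29]  yes
7) b = 28 is in {24, 23, 27, 28, 33}  yes
8) 4h + 5d = 4(14) + 5(13) = 121, not 123  no

Constraints 3, 4, 5, 8 are violated.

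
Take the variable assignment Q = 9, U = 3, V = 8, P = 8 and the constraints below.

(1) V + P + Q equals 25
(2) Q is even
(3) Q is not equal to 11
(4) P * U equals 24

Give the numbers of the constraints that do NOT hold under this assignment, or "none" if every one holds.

The assignment fails constraint 2.

(1) V + P + Q = 8 + 8 + 9 = 25 — holds.
(2) Q = 9 is odd — does not hold.
(3) Q = 9, and 9 ≠ 11 — holds.
(4) P * U = 8 * 3 = 24 — holds.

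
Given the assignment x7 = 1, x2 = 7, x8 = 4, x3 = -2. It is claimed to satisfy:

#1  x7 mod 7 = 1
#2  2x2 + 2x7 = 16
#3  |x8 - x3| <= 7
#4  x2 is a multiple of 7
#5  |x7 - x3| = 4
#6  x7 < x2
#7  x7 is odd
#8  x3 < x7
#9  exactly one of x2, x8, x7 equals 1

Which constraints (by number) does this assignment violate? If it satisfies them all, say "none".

Constraint 5 does not hold.

#1 1 mod 7 = 1 — OK.
#2 2x2 + 2x7 = 2(7) + 2(1) = 16 — OK.
#3 |4 - (-2)| = 6; 6 ≤ 7 — OK.
#4 7 / 7 = 1, so 7 divides 7 — OK.
#5 |1 - (-2)| = 3, not 4 — violated.
#6 x7 = 1, x2 = 7; 1 < 7 — OK.
#7 x7 = 1 is odd — OK.
#8 x3 = -2, x7 = 1; -2 < 1 — OK.
#9 x2=7, x8=4, x7=1; 1 of them equals 1 — OK.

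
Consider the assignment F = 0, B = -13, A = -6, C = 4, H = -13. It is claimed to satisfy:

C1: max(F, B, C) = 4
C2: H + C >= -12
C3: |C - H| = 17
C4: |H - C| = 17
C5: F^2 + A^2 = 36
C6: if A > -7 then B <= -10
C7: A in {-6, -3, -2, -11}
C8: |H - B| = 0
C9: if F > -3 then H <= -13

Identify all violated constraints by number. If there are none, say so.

C1: max(0, -13, 4) = 4  yes
C2: H + C = -13 + 4 = -9; -9 ≥ -12  yes
C3: |4 - (-13)| = 17  yes
C4: |-13 - 4| = 17  yes
C5: F^2 + A^2 = 0^2 + (-6)^2 = 0 + 36 = 36  yes
C6: A = -6 > -7, so we need B ≤ -10; B = -13 ≤ -10  yes
C7: A = -6 is in {-6, -3, -2, -11}  yes
C8: |-13 - (-13)| = 0  yes
C9: F = 0 > -3, so we need H ≤ -13; H = -13 ≤ -13  yes

Yes — all constraints hold.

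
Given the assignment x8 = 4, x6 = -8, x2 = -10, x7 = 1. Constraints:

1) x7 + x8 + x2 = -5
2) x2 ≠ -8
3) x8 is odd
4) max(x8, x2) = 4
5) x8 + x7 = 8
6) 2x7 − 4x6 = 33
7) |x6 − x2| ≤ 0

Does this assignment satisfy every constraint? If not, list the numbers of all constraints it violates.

1) x7 + x8 + x2 = 1 + 4 + (-10) = -5  OK
2) x2 = -10, and -10 ≠ -8  OK
3) x8 = 4 is even  FAIL
4) max(4, -10) = 4  OK
5) x8 + x7 = 4 + 1 = 5, not 8  FAIL
6) 2x7 − 4x6 = 2(1) − 4(-8) = 34, not 33  FAIL
7) |-8 − (-10)| = 2; 2 > 0, exceeds bound 0  FAIL

Constraints 3, 5, 6, and 7 are violated.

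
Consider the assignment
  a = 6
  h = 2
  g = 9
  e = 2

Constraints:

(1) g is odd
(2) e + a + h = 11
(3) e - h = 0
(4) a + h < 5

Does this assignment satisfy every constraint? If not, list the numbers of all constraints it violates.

(1) g = 9 is odd — satisfied.
(2) e + a + h = 2 + 6 + 2 = 10, not 11 — violated.
(3) e - h = 2 - 2 = 0 — satisfied.
(4) a + h = 6 + 2 = 8; 8 ≥ 5, bound 5 not met — violated.

No — constraints 2 and 4 are not satisfied.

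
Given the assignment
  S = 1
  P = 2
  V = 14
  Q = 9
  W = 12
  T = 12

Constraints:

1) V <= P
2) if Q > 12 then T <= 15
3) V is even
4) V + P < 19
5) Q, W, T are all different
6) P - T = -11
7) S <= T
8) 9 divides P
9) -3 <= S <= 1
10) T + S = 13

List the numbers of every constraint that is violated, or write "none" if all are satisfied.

1) V = 14, P = 2; 14 > 2 (want ≤)  ✘
2) Q = 9, not > 12; antecedent false, conditional vacuously true  ✔
3) V = 14 is even  ✔
4) V + P = 14 + 2 = 16; 16 < 19  ✔
5) W = T = 12, not all different  ✘
6) P - T = 2 - 12 = -10, not -11  ✘
7) S = 1, T = 12; 1 ≤ 12  ✔
8) 2 = 9*0 + 2, so 9 does not divide 2  ✘
9) S = 1 lies in [-3, 1]  ✔
10) T + S = 12 + 1 = 13  ✔

Violated: 1, 5, 6, and 8.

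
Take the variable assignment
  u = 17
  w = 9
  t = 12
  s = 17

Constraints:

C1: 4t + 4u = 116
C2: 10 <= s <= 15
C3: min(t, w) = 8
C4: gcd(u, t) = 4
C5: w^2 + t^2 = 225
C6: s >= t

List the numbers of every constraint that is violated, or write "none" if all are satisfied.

Constraints 2, 3, and 4 are violated.

C1: 4t + 4u = 4(12) + 4(17) = 116 — holds.
C2: s = 17 is outside [10, 15] — fails.
C3: min(12, 9) = 9, not 8 — fails.
C4: gcd(17, 12) = 1, not 4 — fails.
C5: w^2 + t^2 = 9^2 + 12^2 = 81 + 144 = 225 — holds.
C6: s = 17, t = 12; 17 ≥ 12 — holds.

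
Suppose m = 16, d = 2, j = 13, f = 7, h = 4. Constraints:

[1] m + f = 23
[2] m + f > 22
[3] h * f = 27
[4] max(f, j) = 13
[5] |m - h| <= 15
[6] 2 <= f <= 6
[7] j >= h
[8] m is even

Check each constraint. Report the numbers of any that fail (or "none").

[1] m + f = 16 + 7 = 23  OK
[2] m + f = 16 + 7 = 23; 23 > 22  OK
[3] h * f = 4 * 7 = 28, not 27  FAIL
[4] max(7, 13) = 13  OK
[5] |16 - 4| = 12; 12 ≤ 15  OK
[6] f = 7 is outside [2, 6]  FAIL
[7] j = 13, h = 4; 13 ≥ 4  OK
[8] m = 16 is even  OK

The assignment fails constraints 3 and 6.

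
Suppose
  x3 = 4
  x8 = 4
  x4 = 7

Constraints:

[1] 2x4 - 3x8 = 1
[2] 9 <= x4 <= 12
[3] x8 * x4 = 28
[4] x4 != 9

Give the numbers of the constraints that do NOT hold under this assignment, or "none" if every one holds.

[1] 2x4 - 3x8 = 2(7) - 3(4) = 2, not 1 — fails.
[2] x4 = 7 is outside [9, 12] — fails.
[3] x8 * x4 = 4 * 7 = 28 — holds.
[4] x4 = 7, and 7 ≠ 9 — holds.

Constraints 1 and 2 are violated.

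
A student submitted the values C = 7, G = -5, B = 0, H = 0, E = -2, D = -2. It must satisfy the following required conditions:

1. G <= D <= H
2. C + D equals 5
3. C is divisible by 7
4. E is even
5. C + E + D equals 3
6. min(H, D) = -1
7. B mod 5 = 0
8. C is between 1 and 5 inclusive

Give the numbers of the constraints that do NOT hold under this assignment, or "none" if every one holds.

Violated: 6 and 8.

1. values -5 <= -2 <= 0  true
2. C + D = 7 + (-2) = 5  true
3. 7 / 7 = 1, so 7 divides 7  true
4. E = -2 is even  true
5. C + E + D = 7 + (-2) + (-2) = 3  true
6. min(0, -2) = -2, not -1  false
7. 0 mod 5 = 0  true
8. C = 7 is outside [1, 5]  false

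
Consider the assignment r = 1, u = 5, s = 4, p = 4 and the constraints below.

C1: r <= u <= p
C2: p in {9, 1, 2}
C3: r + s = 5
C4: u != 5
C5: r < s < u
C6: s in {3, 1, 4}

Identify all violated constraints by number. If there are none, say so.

C1: values 1, 5, 4; u = 5 is not <= p = 4 — violated.
C2: p = 4 is not in {9, 1, 2} — violated.
C3: r + s = 1 + 4 = 5 — satisfied.
C4: u = 5, but 5 is required to differ — violated.
C5: values 1 < 4 < 5 — satisfied.
C6: s = 4 is in {3, 1, 4} — satisfied.

The assignment fails constraints 1, 2, and 4.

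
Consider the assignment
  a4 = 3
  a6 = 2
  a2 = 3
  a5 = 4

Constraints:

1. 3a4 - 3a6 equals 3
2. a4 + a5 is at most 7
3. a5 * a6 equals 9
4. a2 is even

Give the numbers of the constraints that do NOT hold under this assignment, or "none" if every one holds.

Constraints 3 and 4 do not hold.

1. 3a4 - 3a6 = 3(3) - 3(2) = 3  OK
2. a4 + a5 = 3 + 4 = 7; 7 ≤ 7  OK
3. a5 * a6 = 4 * 2 = 8, not 9  FAIL
4. a2 = 3 is odd  FAIL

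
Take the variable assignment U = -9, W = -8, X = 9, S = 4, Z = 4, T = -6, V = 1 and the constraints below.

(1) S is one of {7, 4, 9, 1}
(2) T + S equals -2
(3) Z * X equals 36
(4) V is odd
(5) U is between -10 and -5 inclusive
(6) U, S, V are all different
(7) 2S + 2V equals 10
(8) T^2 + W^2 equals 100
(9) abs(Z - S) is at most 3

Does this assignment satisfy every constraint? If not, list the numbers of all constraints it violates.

None — every constraint holds.

(1) S = 4 is in {7, 4, 9, 1} — holds.
(2) T + S = -6 + 4 = -2 — holds.
(3) Z * X = 4 * 9 = 36 — holds.
(4) V = 1 is odd — holds.
(5) U = -9 lies in [-10, -5] — holds.
(6) values -9, 4, 1 are pairwise distinct — holds.
(7) 2S + 2V = 2(4) + 2(1) = 10 — holds.
(8) T^2 + W^2 = (-6)^2 + (-8)^2 = 36 + 64 = 100 — holds.
(9) abs(4 - 4) = 0; 0 ≤ 3 — holds.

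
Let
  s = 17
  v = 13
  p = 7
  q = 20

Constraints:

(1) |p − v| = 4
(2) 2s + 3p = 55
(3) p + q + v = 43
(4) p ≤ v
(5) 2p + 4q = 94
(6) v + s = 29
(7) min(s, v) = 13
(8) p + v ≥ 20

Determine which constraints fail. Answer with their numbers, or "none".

The assignment fails constraints 1, 3, and 6.

(1) |7 − 13| = 6, not 4  FAIL
(2) 2s + 3p = 2(17) + 3(7) = 55  OK
(3) p + q + v = 7 + 20 + 13 = 40, not 43  FAIL
(4) p = 7, v = 13; 7 ≤ 13  OK
(5) 2p + 4q = 2(7) + 4(20) = 94  OK
(6) v + s = 13 + 17 = 30, not 29  FAIL
(7) min(17, 13) = 13  OK
(8) p + v = 7 + 13 = 20; 20 ≥ 20  OK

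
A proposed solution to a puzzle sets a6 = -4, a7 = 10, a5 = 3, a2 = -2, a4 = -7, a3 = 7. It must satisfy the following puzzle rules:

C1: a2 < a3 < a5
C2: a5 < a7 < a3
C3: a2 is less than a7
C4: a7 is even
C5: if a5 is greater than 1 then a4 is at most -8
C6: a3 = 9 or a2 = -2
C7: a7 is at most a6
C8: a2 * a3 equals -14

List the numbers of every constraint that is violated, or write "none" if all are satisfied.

C1: values -2, 7, 3; a3 = 7 is not < a5 = 3 — violated.
C2: values 3, 10, 7; a7 = 10 is not < a3 = 7 — violated.
C3: a2 = -2, a7 = 10; -2 < 10 — satisfied.
C4: a7 = 10 is even — satisfied.
C5: a5 = 3 > 1, so we need a4 ≤ -8; but a4 = -7 > -8 — violated.
C6: a3 = 7 ≠ 9, but a2 = -2 = -2 (second disjunct) — satisfied.
C7: a7 = 10, a6 = -4; 10 > -4 (want ≤) — violated.
C8: a2 * a3 = -2 * 7 = -14 — satisfied.

Constraints 1, 2, 5, and 7 do not hold.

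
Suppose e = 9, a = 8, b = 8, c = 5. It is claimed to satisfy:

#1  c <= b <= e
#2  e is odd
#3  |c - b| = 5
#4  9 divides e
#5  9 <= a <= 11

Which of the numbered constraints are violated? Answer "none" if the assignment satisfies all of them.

The assignment fails constraints 3 and 5.

#1 values 5 <= 8 <= 9 — holds.
#2 e = 9 is odd — holds.
#3 |5 - 8| = 3, not 5 — fails.
#4 9 / 9 = 1, so 9 divides 9 — holds.
#5 a = 8 is outside [9, 11] — fails.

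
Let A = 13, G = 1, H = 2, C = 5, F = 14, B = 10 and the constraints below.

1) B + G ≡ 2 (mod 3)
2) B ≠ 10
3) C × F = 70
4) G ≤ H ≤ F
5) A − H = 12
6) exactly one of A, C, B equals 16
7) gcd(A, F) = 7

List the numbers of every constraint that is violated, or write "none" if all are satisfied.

1) B + G = 11; 11 mod 3 = 2 — holds.
2) B = 10, but 10 is required to differ — does not hold.
3) C × F = 5 × 14 = 70 — holds.
4) values 1 ≤ 2 ≤ 14 — holds.
5) A − H = 13 − 2 = 11, not 12 — does not hold.
6) A=13, C=5, B=10; 0 of them equal 16, not exactly one — does not hold.
7) gcd(13, 14) = 1, not 7 — does not hold.

The assignment fails constraints 2, 5, 6, 7.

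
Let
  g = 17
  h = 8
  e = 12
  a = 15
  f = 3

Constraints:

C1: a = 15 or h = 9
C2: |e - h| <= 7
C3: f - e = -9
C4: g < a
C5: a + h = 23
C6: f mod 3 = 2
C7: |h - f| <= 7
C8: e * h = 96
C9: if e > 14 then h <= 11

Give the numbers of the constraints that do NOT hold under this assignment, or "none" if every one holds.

C1: a = 15 = 15 (first disjunct) — OK.
C2: |12 - 8| = 4; 4 ≤ 7 — OK.
C3: f - e = 3 - 12 = -9 — OK.
C4: g = 17, a = 15; 17 ≥ 15 (want <) — violated.
C5: a + h = 15 + 8 = 23 — OK.
C6: 3 mod 3 = 0, not 2 — violated.
C7: |8 - 3| = 5; 5 ≤ 7 — OK.
C8: e * h = 12 * 8 = 96 — OK.
C9: e = 12, not > 14; antecedent false, conditional vacuously true — OK.

The assignment fails constraints 4 and 6.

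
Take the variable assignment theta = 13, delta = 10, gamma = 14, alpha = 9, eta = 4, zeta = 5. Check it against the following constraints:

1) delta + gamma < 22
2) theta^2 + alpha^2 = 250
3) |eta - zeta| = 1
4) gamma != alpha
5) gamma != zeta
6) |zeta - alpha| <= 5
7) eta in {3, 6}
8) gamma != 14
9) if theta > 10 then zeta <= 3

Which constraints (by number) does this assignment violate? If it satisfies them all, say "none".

The assignment fails constraints 1, 7, 8, 9.

1) delta + gamma = 10 + 14 = 24; 24 ≥ 22, bound 22 not met  FAIL
2) theta^2 + alpha^2 = 13^2 + 9^2 = 169 + 81 = 250  OK
3) |4 - 5| = 1  OK
4) gamma = 14, alpha = 9; distinct  OK
5) gamma = 14, zeta = 5; distinct  OK
6) |5 - 9| = 4; 4 ≤ 5  OK
7) eta = 4 is not in {3, 6}  FAIL
8) gamma = 14, but 14 is required to differ  FAIL
9) theta = 13 > 10, so we need zeta ≤ 3; but zeta = 5 > 3  FAIL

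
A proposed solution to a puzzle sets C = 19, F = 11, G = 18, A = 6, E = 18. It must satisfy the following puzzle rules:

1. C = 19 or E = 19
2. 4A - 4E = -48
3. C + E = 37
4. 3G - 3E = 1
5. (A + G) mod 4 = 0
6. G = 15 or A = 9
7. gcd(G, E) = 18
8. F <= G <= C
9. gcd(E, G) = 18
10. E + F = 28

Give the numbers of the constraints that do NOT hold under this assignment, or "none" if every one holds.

1. C = 19 = 19 (first disjunct) — holds.
2. 4A - 4E = 4(6) - 4(18) = -48 — holds.
3. C + E = 19 + 18 = 37 — holds.
4. 3G - 3E = 3(18) - 3(18) = 0, not 1 — does not hold.
5. A + G = 24; 24 mod 4 = 0 — holds.
6. G = 18 ≠ 15 and A = 6 ≠ 9; both disjuncts false — does not hold.
7. gcd(18, 18) = 18 — holds.
8. values 11 <= 18 <= 19 — holds.
9. gcd(18, 18) = 18 — holds.
10. E + F = 18 + 11 = 29, not 28 — does not hold.

Violated: 4, 6, and 10.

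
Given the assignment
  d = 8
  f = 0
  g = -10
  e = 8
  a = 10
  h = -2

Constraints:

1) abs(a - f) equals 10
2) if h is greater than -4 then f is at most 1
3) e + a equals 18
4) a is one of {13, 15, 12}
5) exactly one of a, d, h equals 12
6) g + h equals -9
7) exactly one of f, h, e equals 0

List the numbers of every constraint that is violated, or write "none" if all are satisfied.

1) abs(10 - 0) = 10  true
2) h = -2 > -4, so we need f ≤ 1; f = 0 ≤ 1  true
3) e + a = 8 + 10 = 18  true
4) a = 10 is not in {13, 15, 12}  false
5) a=10, d=8, h=-2; 0 of them equal 12, not exactly one  false
6) g + h = -10 + (-2) = -12, not -9  false
7) f=0, h=-2, e=8; 1 of them equals 0  true

Constraints 4, 5, and 6 are violated.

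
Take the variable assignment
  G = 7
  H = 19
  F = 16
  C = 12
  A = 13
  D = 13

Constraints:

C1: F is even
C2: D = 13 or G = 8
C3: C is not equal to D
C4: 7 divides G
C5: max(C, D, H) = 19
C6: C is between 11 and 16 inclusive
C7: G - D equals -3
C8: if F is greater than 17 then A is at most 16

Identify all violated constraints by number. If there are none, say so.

C1: F = 16 is even  yes
C2: D = 13 = 13 (first disjunct)  yes
C3: C = 12, D = 13; distinct  yes
C4: 7 / 7 = 1, so 7 divides 7  yes
C5: max(12, 13, 19) = 19  yes
C6: C = 12 lies in [11, 16]  yes
C7: G - D = 7 - 13 = -6, not -3  no
C8: F = 16, not > 17; antecedent false, conditional vacuously true  yes

Constraint 7 does not hold.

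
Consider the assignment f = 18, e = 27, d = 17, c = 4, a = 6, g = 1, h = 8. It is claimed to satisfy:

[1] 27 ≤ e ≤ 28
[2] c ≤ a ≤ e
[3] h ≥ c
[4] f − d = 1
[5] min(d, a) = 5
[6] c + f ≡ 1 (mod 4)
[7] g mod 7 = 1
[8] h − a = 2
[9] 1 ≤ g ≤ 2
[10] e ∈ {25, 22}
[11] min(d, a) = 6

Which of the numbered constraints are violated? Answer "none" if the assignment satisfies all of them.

Violated: 5, 6, and 10.

[1] e = 27 lies in [27, 28] — satisfied.
[2] values 4 ≤ 6 ≤ 27 — satisfied.
[3] h = 8, c = 4; 8 ≥ 4 — satisfied.
[4] f − d = 18 − 17 = 1 — satisfied.
[5] min(17, 6) = 6, not 5 — violated.
[6] c + f = 22; 22 mod 4 = 2, not 1 — violated.
[7] 1 mod 7 = 1 — satisfied.
[8] h − a = 8 − 6 = 2 — satisfied.
[9] g = 1 lies in [1, 2] — satisfied.
[10] e = 27 is not in {25, 22} — violated.
[11] min(17, 6) = 6 — satisfied.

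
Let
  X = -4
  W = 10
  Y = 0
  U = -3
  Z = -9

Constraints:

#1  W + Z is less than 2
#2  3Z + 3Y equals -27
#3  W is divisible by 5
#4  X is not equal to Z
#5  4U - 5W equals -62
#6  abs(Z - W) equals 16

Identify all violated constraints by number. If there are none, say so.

#1 W + Z = 10 + (-9) = 1; 1 < 2 — satisfied.
#2 3Z + 3Y = 3(-9) + 3(0) = -27 — satisfied.
#3 10 / 5 = 2, so 5 divides 10 — satisfied.
#4 X = -4, Z = -9; distinct — satisfied.
#5 4U - 5W = 4(-3) - 5(10) = -62 — satisfied.
#6 abs(-9 - 10) = 19, not 16 — violated.

Violated: 6.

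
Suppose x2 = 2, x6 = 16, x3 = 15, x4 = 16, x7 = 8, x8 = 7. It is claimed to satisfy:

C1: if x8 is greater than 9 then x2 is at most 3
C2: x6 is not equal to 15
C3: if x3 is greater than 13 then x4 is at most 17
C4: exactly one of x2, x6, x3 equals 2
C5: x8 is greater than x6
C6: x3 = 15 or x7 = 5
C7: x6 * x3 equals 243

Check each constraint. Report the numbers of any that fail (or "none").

Violated: 5 and 7.

C1: x8 = 7, not > 9; antecedent false, conditional vacuously true  ✔
C2: x6 = 16, and 16 ≠ 15  ✔
C3: x3 = 15 > 13, so we need x4 ≤ 17; x4 = 16 ≤ 17  ✔
C4: x2=2, x6=16, x3=15; 1 of them equals 2  ✔
C5: x8 = 7, x6 = 16; 7 ≤ 16 (want >)  ✘
C6: x3 = 15 = 15 (first disjunct)  ✔
C7: x6 * x3 = 16 * 15 = 240, not 243  ✘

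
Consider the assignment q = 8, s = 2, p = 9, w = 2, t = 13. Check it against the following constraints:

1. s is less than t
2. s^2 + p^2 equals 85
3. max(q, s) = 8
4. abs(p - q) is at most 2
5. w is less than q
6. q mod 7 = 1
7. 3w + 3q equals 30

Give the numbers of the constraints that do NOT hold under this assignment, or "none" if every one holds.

1. s = 2, t = 13; 2 < 13  OK
2. s^2 + p^2 = 2^2 + 9^2 = 4 + 81 = 85  OK
3. max(8, 2) = 8  OK
4. abs(9 - 8) = 1; 1 ≤ 2  OK
5. w = 2, q = 8; 2 < 8  OK
6. 8 mod 7 = 1  OK
7. 3w + 3q = 3(2) + 3(8) = 30  OK

None — every constraint holds.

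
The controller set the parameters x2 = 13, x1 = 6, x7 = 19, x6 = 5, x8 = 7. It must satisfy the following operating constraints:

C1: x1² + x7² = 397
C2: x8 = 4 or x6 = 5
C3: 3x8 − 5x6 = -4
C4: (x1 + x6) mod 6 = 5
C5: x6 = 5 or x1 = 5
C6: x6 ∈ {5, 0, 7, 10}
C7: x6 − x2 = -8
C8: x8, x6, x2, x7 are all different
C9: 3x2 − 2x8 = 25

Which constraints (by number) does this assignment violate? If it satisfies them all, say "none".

C1: x1² + x7² = 6² + 19² = 36 + 361 = 397 — OK.
C2: x8 = 7 ≠ 4, but x6 = 5 = 5 (second disjunct) — OK.
C3: 3x8 − 5x6 = 3(7) − 5(5) = -4 — OK.
C4: x1 + x6 = 11; 11 mod 6 = 5 — OK.
C5: x6 = 5 = 5 (first disjunct) — OK.
C6: x6 = 5 is in {5, 0, 7, 10} — OK.
C7: x6 − x2 = 5 − 13 = -8 — OK.
C8: values 7, 5, 13, 19 are pairwise distinct — OK.
C9: 3x2 − 2x8 = 3(13) − 2(7) = 25 — OK.

None — every constraint holds.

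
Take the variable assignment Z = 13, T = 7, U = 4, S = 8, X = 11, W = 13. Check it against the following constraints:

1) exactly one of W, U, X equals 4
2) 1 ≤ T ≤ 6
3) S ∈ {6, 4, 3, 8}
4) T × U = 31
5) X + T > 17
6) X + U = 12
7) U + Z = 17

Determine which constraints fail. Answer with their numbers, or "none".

Violated: 2, 4, 6.

1) W=13, U=4, X=11; 1 of them equals 4  ✔
2) T = 7 is outside [1, 6]  ✘
3) S = 8 is in {6, 4, 3, 8}  ✔
4) T × U = 7 × 4 = 28, not 31  ✘
5) X + T = 11 + 7 = 18; 18 > 17  ✔
6) X + U = 11 + 4 = 15, not 12  ✘
7) U + Z = 4 + 13 = 17  ✔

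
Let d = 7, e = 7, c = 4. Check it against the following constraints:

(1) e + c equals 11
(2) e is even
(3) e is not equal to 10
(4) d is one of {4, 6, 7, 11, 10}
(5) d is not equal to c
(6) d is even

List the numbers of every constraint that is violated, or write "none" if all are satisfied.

The assignment fails constraints 2, 6.

(1) e + c = 7 + 4 = 11  OK
(2) e = 7 is odd  FAIL
(3) e = 7, and 7 ≠ 10  OK
(4) d = 7 is in {4, 6, 7, 11, 10}  OK
(5) d = 7, c = 4; distinct  OK
(6) d = 7 is odd  FAIL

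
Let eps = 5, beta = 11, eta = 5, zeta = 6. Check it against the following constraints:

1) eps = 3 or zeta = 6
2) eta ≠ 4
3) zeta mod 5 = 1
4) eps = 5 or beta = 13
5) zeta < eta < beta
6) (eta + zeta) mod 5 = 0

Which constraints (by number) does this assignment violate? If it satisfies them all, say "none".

1) eps = 5 ≠ 3, but zeta = 6 = 6 (second disjunct) — OK.
2) eta = 5, and 5 ≠ 4 — OK.
3) 6 mod 5 = 1 — OK.
4) eps = 5 = 5 (first disjunct) — OK.
5) values 6, 5, 11; zeta = 6 is not < eta = 5 — violated.
6) eta + zeta = 11; 11 mod 5 = 1, not 0 — violated.

No — constraints 5 and 6 are not satisfied.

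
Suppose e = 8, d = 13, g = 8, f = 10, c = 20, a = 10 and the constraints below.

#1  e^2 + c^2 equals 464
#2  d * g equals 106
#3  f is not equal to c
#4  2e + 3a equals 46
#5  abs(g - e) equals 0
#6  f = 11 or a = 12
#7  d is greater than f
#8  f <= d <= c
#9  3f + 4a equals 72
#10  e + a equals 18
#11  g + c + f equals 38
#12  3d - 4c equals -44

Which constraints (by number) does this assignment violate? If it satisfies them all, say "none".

The assignment fails constraints 2, 6, 9, and 12.

#1 e^2 + c^2 = 8^2 + 20^2 = 64 + 400 = 464  OK
#2 d * g = 13 * 8 = 104, not 106  FAIL
#3 f = 10, c = 20; distinct  OK
#4 2e + 3a = 2(8) + 3(10) = 46  OK
#5 abs(8 - 8) = 0  OK
#6 f = 10 ≠ 11 and a = 10 ≠ 12; both disjuncts false  FAIL
#7 d = 13, f = 10; 13 > 10  OK
#8 values 10 <= 13 <= 20  OK
#9 3f + 4a = 3(10) + 4(10) = 70, not 72  FAIL
#10 e + a = 8 + 10 = 18  OK
#11 g + c + f = 8 + 20 + 10 = 38  OK
#12 3d - 4c = 3(13) - 4(20) = -41, not -44  FAIL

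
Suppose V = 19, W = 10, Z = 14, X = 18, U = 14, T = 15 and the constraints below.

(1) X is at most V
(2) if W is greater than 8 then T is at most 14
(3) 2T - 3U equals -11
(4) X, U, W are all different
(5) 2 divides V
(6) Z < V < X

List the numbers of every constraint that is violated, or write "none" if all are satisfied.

(1) X = 18, V = 19; 18 ≤ 19  yes
(2) W = 10 > 8, so we need T ≤ 14; but T = 15 > 14  no
(3) 2T - 3U = 2(15) - 3(14) = -12, not -11  no
(4) values 18, 14, 10 are pairwise distinct  yes
(5) 19 = 2*9 + 1, so 2 does not divide 19  no
(6) values 14, 19, 18; V = 19 is not < X = 18  no

Constraints 2, 3, 5, and 6 do not hold.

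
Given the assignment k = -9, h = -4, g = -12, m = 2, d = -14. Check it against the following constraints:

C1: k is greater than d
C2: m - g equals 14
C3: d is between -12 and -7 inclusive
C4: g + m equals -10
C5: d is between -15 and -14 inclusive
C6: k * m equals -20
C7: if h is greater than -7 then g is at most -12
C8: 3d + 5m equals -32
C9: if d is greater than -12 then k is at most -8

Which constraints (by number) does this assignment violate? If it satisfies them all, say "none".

C1: k = -9, d = -14; -9 > -14 — holds.
C2: m - g = 2 - (-12) = 14 — holds.
C3: d = -14 is outside [-12, -7] — fails.
C4: g + m = -12 + 2 = -10 — holds.
C5: d = -14 lies in [-15, -14] — holds.
C6: k * m = -9 * 2 = -18, not -20 — fails.
C7: h = -4 > -7, so we need g ≤ -12; g = -12 ≤ -12 — holds.
C8: 3d + 5m = 3(-14) + 5(2) = -32 — holds.
C9: d = -14, not > -12; antecedent false, conditional vacuously true — holds.

Constraints 3 and 6 are violated.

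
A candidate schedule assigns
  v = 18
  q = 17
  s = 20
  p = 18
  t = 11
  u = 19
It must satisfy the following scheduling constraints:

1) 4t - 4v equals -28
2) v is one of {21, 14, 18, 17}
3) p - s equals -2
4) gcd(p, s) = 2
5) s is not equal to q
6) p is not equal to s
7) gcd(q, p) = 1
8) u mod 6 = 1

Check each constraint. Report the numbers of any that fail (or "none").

None — every constraint holds.

1) 4t - 4v = 4(11) - 4(18) = -28 — holds.
2) v = 18 is in {21, 14, 18, 17} — holds.
3) p - s = 18 - 20 = -2 — holds.
4) gcd(18, 20) = 2 — holds.
5) s = 20, q = 17; distinct — holds.
6) p = 18, s = 20; distinct — holds.
7) gcd(17, 18) = 1 — holds.
8) 19 mod 6 = 1 — holds.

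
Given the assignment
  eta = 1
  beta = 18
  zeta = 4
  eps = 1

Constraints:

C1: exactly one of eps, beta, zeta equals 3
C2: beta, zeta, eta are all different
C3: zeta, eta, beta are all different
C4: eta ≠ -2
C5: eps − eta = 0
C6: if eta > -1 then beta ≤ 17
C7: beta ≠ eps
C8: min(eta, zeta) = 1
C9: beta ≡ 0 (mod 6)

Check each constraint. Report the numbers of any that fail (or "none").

Constraints 1, 6 do not hold.

C1: eps=1, beta=18, zeta=4; 0 of them equal 3, not exactly one — does not hold.
C2: values 18, 4, 1 are pairwise distinct — holds.
C3: values 4, 1, 18 are pairwise distinct — holds.
C4: eta = 1, and 1 ≠ -2 — holds.
C5: eps − eta = 1 − 1 = 0 — holds.
C6: eta = 1 > -1, so we need beta ≤ 17; but beta = 18 > 17 — does not hold.
C7: beta = 18, eps = 1; distinct — holds.
C8: min(1, 4) = 1 — holds.
C9: 18 mod 6 = 0 — holds.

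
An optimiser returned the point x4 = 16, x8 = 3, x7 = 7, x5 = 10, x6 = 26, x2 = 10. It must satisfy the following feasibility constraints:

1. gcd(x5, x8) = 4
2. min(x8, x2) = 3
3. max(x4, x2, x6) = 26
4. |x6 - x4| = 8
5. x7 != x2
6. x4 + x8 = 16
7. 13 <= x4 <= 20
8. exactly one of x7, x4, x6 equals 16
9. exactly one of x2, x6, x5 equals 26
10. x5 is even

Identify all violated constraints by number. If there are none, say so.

Constraints 1, 4, and 6 are violated.

1. gcd(10, 3) = 1, not 4  ✗
2. min(3, 10) = 3  ✓
3. max(16, 10, 26) = 26  ✓
4. |26 - 16| = 10, not 8  ✗
5. x7 = 7, x2 = 10; distinct  ✓
6. x4 + x8 = 16 + 3 = 19, not 16  ✗
7. x4 = 16 lies in [13, 20]  ✓
8. x7=7, x4=16, x6=26; 1 of them equals 16  ✓
9. x2=10, x6=26, x5=10; 1 of them equals 26  ✓
10. x5 = 10 is even  ✓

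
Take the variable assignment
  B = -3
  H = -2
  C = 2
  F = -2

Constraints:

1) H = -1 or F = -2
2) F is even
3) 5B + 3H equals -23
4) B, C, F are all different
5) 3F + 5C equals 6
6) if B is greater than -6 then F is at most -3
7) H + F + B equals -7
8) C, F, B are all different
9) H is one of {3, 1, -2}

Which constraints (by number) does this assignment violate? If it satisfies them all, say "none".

1) H = -2 ≠ -1, but F = -2 = -2 (second disjunct)  holds
2) F = -2 is even  holds
3) 5B + 3H = 5(-3) + 3(-2) = -21, not -23  fails
4) values -3, 2, -2 are pairwise distinct  holds
5) 3F + 5C = 3(-2) + 5(2) = 4, not 6  fails
6) B = -3 > -6, so we need F ≤ -3; but F = -2 > -3  fails
7) H + F + B = -2 + (-2) + (-3) = -7  holds
8) values 2, -2, -3 are pairwise distinct  holds
9) H = -2 is in {3, 1, -2}  holds

No — constraints 3, 5, and 6 are not satisfied.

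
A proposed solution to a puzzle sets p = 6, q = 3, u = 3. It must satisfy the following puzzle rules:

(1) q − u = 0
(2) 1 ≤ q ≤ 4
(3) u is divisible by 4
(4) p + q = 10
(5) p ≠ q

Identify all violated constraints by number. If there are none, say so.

(1) q − u = 3 − 3 = 0 — satisfied.
(2) q = 3 lies in [1, 4] — satisfied.
(3) 3 = 4×0 + 3, so 4 does not divide 3 — violated.
(4) p + q = 6 + 3 = 9, not 10 — violated.
(5) p = 6, q = 3; distinct — satisfied.

The assignment fails constraints 3 and 4.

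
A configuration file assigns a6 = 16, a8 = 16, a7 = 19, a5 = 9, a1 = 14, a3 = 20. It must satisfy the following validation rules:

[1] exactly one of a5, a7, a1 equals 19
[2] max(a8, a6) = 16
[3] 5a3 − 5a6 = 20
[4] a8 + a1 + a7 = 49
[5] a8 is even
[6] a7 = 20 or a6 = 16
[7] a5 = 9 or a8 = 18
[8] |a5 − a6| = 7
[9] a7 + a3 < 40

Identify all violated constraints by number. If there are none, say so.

No violations.

[1] a5=9, a7=19, a1=14; 1 of them equals 19 — holds.
[2] max(16, 16) = 16 — holds.
[3] 5a3 − 5a6 = 5(20) − 5(16) = 20 — holds.
[4] a8 + a1 + a7 = 16 + 14 + 19 = 49 — holds.
[5] a8 = 16 is even — holds.
[6] a7 = 19 ≠ 20, but a6 = 16 = 16 (second disjunct) — holds.
[7] a5 = 9 = 9 (first disjunct) — holds.
[8] |9 − 16| = 7 — holds.
[9] a7 + a3 = 19 + 20 = 39; 39 < 40 — holds.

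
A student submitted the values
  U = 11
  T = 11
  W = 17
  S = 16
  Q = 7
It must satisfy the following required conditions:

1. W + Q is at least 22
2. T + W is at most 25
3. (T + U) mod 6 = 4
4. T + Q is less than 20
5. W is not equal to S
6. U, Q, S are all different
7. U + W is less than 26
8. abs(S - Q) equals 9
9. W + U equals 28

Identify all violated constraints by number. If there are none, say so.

1. W + Q = 17 + 7 = 24; 24 ≥ 22 — holds.
2. T + W = 11 + 17 = 28; 28 > 25, bound 25 not met — fails.
3. T + U = 22; 22 mod 6 = 4 — holds.
4. T + Q = 11 + 7 = 18; 18 < 20 — holds.
5. W = 17, S = 16; distinct — holds.
6. values 11, 7, 16 are pairwise distinct — holds.
7. U + W = 11 + 17 = 28; 28 ≥ 26, bound 26 not met — fails.
8. abs(16 - 7) = 9 — holds.
9. W + U = 17 + 11 = 28 — holds.

Constraints 2 and 7 do not hold.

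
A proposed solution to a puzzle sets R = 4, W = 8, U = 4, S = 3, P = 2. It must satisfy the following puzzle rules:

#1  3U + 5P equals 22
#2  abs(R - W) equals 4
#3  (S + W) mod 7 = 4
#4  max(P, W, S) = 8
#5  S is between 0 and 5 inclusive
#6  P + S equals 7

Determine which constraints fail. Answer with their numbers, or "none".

#1 3U + 5P = 3(4) + 5(2) = 22  yes
#2 abs(4 - 8) = 4  yes
#3 S + W = 11; 11 mod 7 = 4  yes
#4 max(2, 8, 3) = 8  yes
#5 S = 3 lies in [0, 5]  yes
#6 P + S = 2 + 3 = 5, not 7  no

No — constraint 6 is not satisfied.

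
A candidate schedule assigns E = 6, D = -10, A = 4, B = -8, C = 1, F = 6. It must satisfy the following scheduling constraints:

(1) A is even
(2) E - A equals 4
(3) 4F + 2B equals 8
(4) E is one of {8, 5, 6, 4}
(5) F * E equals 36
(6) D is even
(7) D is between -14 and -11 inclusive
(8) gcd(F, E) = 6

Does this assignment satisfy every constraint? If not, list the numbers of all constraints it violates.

The assignment fails constraints 2, 7.

(1) A = 4 is even  ✔
(2) E - A = 6 - 4 = 2, not 4  ✘
(3) 4F + 2B = 4(6) + 2(-8) = 8  ✔
(4) E = 6 is in {8, 5, 6, 4}  ✔
(5) F * E = 6 * 6 = 36  ✔
(6) D = -10 is even  ✔
(7) D = -10 is outside [-14, -11]  ✘
(8) gcd(6, 6) = 6  ✔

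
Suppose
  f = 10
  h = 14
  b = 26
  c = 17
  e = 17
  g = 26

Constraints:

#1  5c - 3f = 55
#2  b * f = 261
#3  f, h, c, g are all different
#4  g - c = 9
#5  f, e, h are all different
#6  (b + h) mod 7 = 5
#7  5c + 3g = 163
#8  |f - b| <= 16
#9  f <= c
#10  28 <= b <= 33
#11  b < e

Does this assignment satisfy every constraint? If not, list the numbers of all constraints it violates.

#1 5c - 3f = 5(17) - 3(10) = 55  ✓
#2 b * f = 26 * 10 = 260, not 261  ✗
#3 values 10, 14, 17, 26 are pairwise distinct  ✓
#4 g - c = 26 - 17 = 9  ✓
#5 values 10, 17, 14 are pairwise distinct  ✓
#6 b + h = 40; 40 mod 7 = 5  ✓
#7 5c + 3g = 5(17) + 3(26) = 163  ✓
#8 |10 - 26| = 16; 16 ≤ 16  ✓
#9 f = 10, c = 17; 10 ≤ 17  ✓
#10 b = 26 is outside [28, 33]  ✗
#11 b = 26, e = 17; 26 ≥ 17 (want <)  ✗

Violated: 2, 10, and 11.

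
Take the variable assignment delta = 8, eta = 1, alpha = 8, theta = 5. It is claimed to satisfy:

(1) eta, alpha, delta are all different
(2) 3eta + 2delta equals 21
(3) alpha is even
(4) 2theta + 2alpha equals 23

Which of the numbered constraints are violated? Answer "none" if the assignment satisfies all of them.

Violated: 1, 2, 4.

(1) alpha = delta = 8, not all different  FAIL
(2) 3eta + 2delta = 3(1) + 2(8) = 19, not 21  FAIL
(3) alpha = 8 is even  OK
(4) 2theta + 2alpha = 2(5) + 2(8) = 26, not 23  FAIL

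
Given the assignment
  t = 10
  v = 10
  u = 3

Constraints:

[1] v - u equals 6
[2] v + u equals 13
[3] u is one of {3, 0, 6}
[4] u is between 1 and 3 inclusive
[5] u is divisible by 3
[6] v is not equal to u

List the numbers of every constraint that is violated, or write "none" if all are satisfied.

[1] v - u = 10 - 3 = 7, not 6  FAIL
[2] v + u = 10 + 3 = 13  OK
[3] u = 3 is in {3, 0, 6}  OK
[4] u = 3 lies in [1, 3]  OK
[5] 3 / 3 = 1, so 3 divides 3  OK
[6] v = 10, u = 3; distinct  OK

Constraint 1 does not hold.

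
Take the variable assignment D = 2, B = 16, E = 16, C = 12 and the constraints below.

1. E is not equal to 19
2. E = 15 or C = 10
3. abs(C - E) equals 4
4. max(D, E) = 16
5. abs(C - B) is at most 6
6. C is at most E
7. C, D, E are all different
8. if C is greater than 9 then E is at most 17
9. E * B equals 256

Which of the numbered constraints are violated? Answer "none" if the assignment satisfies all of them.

Constraint 2 does not hold.

1. E = 16, and 16 ≠ 19  ✔
2. E = 16 ≠ 15 and C = 12 ≠ 10; both disjuncts false  ✘
3. abs(12 - 16) = 4  ✔
4. max(2, 16) = 16  ✔
5. abs(12 - 16) = 4; 4 ≤ 6  ✔
6. C = 12, E = 16; 12 ≤ 16  ✔
7. values 12, 2, 16 are pairwise distinct  ✔
8. C = 12 > 9, so we need E ≤ 17; E = 16 ≤ 17  ✔
9. E * B = 16 * 16 = 256  ✔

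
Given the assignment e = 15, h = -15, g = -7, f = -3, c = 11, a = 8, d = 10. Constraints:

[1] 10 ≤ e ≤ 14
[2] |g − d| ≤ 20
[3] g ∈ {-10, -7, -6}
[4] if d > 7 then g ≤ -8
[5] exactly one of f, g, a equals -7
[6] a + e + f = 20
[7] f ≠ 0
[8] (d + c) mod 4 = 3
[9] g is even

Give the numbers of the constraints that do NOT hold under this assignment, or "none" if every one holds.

[1] e = 15 is outside [10, 14] — violated.
[2] |-7 − 10| = 17; 17 ≤ 20 — satisfied.
[3] g = -7 is in {-10, -7, -6} — satisfied.
[4] d = 10 > 7, so we need g ≤ -8; but g = -7 > -8 — violated.
[5] f=-3, g=-7, a=8; 1 of them equals -7 — satisfied.
[6] a + e + f = 8 + 15 + (-3) = 20 — satisfied.
[7] f = -3, and -3 ≠ 0 — satisfied.
[8] d + c = 21; 21 mod 4 = 1, not 3 — violated.
[9] g = -7 is odd — violated.

The assignment fails constraints 1, 4, 8, 9.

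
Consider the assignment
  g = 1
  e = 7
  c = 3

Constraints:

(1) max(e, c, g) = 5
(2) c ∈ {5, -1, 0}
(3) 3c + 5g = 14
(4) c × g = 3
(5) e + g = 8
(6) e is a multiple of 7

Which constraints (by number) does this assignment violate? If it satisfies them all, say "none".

(1) max(7, 3, 1) = 7, not 5  false
(2) c = 3 is not in {5, -1, 0}  false
(3) 3c + 5g = 3(3) + 5(1) = 14  true
(4) c × g = 3 × 1 = 3  true
(5) e + g = 7 + 1 = 8  true
(6) 7 / 7 = 1, so 7 divides 7  true

The assignment fails constraints 1 and 2.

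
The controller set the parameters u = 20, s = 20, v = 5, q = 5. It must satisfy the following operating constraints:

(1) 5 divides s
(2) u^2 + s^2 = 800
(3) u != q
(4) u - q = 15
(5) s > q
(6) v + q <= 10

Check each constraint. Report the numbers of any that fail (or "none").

No violations.

(1) 20 / 5 = 4, so 5 divides 20 — holds.
(2) u^2 + s^2 = 20^2 + 20^2 = 400 + 400 = 800 — holds.
(3) u = 20, q = 5; distinct — holds.
(4) u - q = 20 - 5 = 15 — holds.
(5) s = 20, q = 5; 20 > 5 — holds.
(6) v + q = 5 + 5 = 10; 10 ≤ 10 — holds.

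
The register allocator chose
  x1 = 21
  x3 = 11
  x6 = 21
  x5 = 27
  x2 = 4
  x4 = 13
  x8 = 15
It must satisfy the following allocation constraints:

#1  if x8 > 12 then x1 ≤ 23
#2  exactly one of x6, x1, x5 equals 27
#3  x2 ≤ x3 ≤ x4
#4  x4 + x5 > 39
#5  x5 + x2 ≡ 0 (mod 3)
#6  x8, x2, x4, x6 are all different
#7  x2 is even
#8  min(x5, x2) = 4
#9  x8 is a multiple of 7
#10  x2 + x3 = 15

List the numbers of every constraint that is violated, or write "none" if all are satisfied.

#1 x8 = 15 > 12, so we need x1 ≤ 23; x1 = 21 ≤ 23 — holds.
#2 x6=21, x1=21, x5=27; 1 of them equals 27 — holds.
#3 values 4 ≤ 11 ≤ 13 — holds.
#4 x4 + x5 = 13 + 27 = 40; 40 > 39 — holds.
#5 x5 + x2 = 31; 31 mod 3 = 1, not 0 — fails.
#6 values 15, 4, 13, 21 are pairwise distinct — holds.
#7 x2 = 4 is even — holds.
#8 min(27, 4) = 4 — holds.
#9 15 = 7×2 + 1, so 7 does not divide 15 — fails.
#10 x2 + x3 = 4 + 11 = 15 — holds.

Constraints 5 and 9 are violated.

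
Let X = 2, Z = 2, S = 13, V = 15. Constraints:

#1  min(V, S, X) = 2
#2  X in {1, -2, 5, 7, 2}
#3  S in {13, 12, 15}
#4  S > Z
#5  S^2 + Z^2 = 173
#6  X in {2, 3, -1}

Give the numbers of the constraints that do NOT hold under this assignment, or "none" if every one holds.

None — every constraint holds.

#1 min(15, 13, 2) = 2 — holds.
#2 X = 2 is in {1, -2, 5, 7, 2} — holds.
#3 S = 13 is in {13, 12, 15} — holds.
#4 S = 13, Z = 2; 13 > 2 — holds.
#5 S^2 + Z^2 = 13^2 + 2^2 = 169 + 4 = 173 — holds.
#6 X = 2 is in {2, 3, -1} — holds.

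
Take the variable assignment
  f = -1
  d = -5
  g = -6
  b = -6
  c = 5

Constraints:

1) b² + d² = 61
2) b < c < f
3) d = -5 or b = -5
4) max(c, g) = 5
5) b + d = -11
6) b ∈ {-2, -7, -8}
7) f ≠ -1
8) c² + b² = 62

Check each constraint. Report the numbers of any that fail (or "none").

The assignment fails constraints 2, 6, 7, and 8.

1) b² + d² = (-6)² + (-5)² = 36 + 25 = 61 — satisfied.
2) values -6, 5, -1; c = 5 is not < f = -1 — violated.
3) d = -5 = -5 (first disjunct) — satisfied.
4) max(5, -6) = 5 — satisfied.
5) b + d = -6 + (-5) = -11 — satisfied.
6) b = -6 is not in {-2, -7, -8} — violated.
7) f = -1, but -1 is required to differ — violated.
8) c² + b² = 5² + (-6)² = 25 + 36 = 61, not 62 — violated.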